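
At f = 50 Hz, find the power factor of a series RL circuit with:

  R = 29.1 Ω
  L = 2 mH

Step 1 — Angular frequency: ω = 2π·f = 2π·50 = 314.2 rad/s.
Step 2 — Component impedances:
  R: Z = R = 29.1 Ω
  L: Z = jωL = j·314.2·0.002 = 0 + j0.6283 Ω
Step 3 — Series combination: Z_total = R + L = 29.1 + j0.6283 Ω = 29.11∠1.2° Ω.
Step 4 — Power factor: PF = cos(φ) = Re(Z)/|Z| = 29.1/29.107 = 0.9998.
Step 5 — Type: Im(Z) = 0.6283 ⇒ lagging (phase φ = 1.2°).

PF = 0.9998 (lagging, φ = 1.2°)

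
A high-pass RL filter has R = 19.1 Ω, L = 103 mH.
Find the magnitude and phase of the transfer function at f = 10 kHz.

Step 1 — Angular frequency: ω = 2π·1e+04 = 6.283e+04 rad/s.
Step 2 — Transfer function: H(jω) = jωL/(R + jωL).
Step 3 — Numerator jωL = j·6472; denominator R + jωL = 19.1 + j6472.
Step 4 — H = 1 + j0.002951.
Step 5 — Magnitude: |H| = 1 (-0.0 dB); phase: φ = 0.2°.

|H| = 1 (-0.0 dB), φ = 0.2°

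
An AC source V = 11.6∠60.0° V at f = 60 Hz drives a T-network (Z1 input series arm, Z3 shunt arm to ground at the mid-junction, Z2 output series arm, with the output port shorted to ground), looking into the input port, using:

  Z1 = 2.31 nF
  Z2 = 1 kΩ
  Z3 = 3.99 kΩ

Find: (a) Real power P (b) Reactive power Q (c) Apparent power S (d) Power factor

Step 1 — Angular frequency: ω = 2π·f = 2π·60 = 377 rad/s.
Step 2 — Component impedances:
  Z1: Z = 1/(jωC) = -j/(ω·C) = 0 - j1.148e+06 Ω
  Z2: Z = R = 1000 Ω
  Z3: Z = R = 3990 Ω
Step 3 — With the output port shorted to ground, the output series arm Z2 runs from the junction to ground; the shunt arm Z3 also runs from the junction to ground. They appear in parallel: Z3 || Z2 = 799.6 Ω.
Step 4 — Series with input arm Z1: Z_in = Z1 + (Z3 || Z2) = 799.6 - j1.148e+06 Ω = 1.148e+06∠-90.0° Ω.
Step 5 — Source phasor: V = 11.6∠60.0° V = 5.8 + j10.05 V.
Step 6 — Current: I = V / Z = -8.745e-06 + j5.057e-06 A = 1.01e-05∠150.0° A.
Step 7 — Complex power: S = V·I* = 8.16e-08 - j0.0001172 VA.
Step 8 — Real power: P = Re(S) = 8.16e-08 W.
Step 9 — Reactive power: Q = Im(S) = -0.0001172 VAR.
Step 10 — Apparent power: |S| = 0.0001172 VA.
Step 11 — Power factor: PF = P/|S| = 0.0006963 (leading).

(a) P = 8.16e-08 W  (b) Q = -0.0001172 VAR  (c) S = 0.0001172 VA  (d) PF = 0.0006963 (leading)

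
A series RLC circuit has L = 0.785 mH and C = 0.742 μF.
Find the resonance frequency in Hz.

Step 1 — Resonance condition Im(Z)=0 gives ω₀ = 1/√(LC).
Step 2 — ω₀ = 1/√(0.000785·7.42e-07) = 4.143e+04 rad/s.
Step 3 — f₀ = ω₀/(2π) = 6595 Hz.

f₀ = 6595 Hz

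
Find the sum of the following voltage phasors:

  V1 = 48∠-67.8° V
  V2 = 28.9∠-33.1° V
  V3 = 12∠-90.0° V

Step 1 — Convert each phasor to rectangular form:
  V1 = 48·(cos(-67.8°) + j·sin(-67.8°)) = 18.14 - j44.44 V
  V2 = 28.9·(cos(-33.1°) + j·sin(-33.1°)) = 24.21 - j15.78 V
  V3 = 12·(cos(-90.0°) + j·sin(-90.0°)) = 0 - j12 V
Step 2 — Sum components: V_total = 42.35 - j72.22 V.
Step 3 — Convert to polar: |V_total| = 83.72 V, ∠V_total = -59.6°.

V_total = 83.72∠-59.6° V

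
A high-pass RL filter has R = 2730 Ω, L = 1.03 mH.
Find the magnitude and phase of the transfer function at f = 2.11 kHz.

Step 1 — Angular frequency: ω = 2π·2110 = 1.326e+04 rad/s.
Step 2 — Transfer function: H(jω) = jωL/(R + jωL).
Step 3 — Numerator jωL = j·13.66; denominator R + jωL = 2730 + j13.66.
Step 4 — H = 2.502e-05 + j0.005002.
Step 5 — Magnitude: |H| = 0.005002 (-46.0 dB); phase: φ = 89.7°.

|H| = 0.005002 (-46.0 dB), φ = 89.7°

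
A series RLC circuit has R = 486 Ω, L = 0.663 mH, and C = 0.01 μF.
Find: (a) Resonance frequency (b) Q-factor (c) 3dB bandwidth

Step 1 — Resonance: ω₀ = 1/√(LC) = 1/√(0.000663·1e-08) = 3.884e+05 rad/s.
Step 2 — f₀ = ω₀/(2π) = 6.181e+04 Hz.
Step 3 — Series Q: Q = ω₀L/R = 3.884e+05·0.000663/486 = 0.5298.
Step 4 — Bandwidth: Δω = ω₀/Q = 7.33e+05 rad/s; BW = Δω/(2π) = 1.167e+05 Hz.

(a) f₀ = 6.181e+04 Hz  (b) Q = 0.5298  (c) BW = 1.167e+05 Hz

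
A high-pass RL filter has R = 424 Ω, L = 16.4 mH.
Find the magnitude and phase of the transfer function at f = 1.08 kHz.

Step 1 — Angular frequency: ω = 2π·1080 = 6786 rad/s.
Step 2 — Transfer function: H(jω) = jωL/(R + jωL).
Step 3 — Numerator jωL = j·111.3; denominator R + jωL = 424 + j111.3.
Step 4 — H = 0.06445 + j0.2456.
Step 5 — Magnitude: |H| = 0.2539 (-11.9 dB); phase: φ = 75.3°.

|H| = 0.2539 (-11.9 dB), φ = 75.3°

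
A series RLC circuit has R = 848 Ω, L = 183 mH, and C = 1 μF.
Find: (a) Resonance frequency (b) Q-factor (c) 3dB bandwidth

Step 1 — Resonance: ω₀ = 1/√(LC) = 1/√(0.183·1e-06) = 2338 rad/s.
Step 2 — f₀ = ω₀/(2π) = 372 Hz.
Step 3 — Series Q: Q = ω₀L/R = 2338·0.183/848 = 0.5045.
Step 4 — Bandwidth: Δω = ω₀/Q = 4634 rad/s; BW = Δω/(2π) = 737.5 Hz.

(a) f₀ = 372 Hz  (b) Q = 0.5045  (c) BW = 737.5 Hz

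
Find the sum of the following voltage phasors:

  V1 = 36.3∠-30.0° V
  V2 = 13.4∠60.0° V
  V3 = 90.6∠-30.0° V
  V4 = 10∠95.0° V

Step 1 — Convert each phasor to rectangular form:
  V1 = 36.3·(cos(-30.0°) + j·sin(-30.0°)) = 31.44 - j18.15 V
  V2 = 13.4·(cos(60.0°) + j·sin(60.0°)) = 6.7 + j11.6 V
  V3 = 90.6·(cos(-30.0°) + j·sin(-30.0°)) = 78.46 - j45.3 V
  V4 = 10·(cos(95.0°) + j·sin(95.0°)) = -0.8716 + j9.962 V
Step 2 — Sum components: V_total = 115.7 - j41.88 V.
Step 3 — Convert to polar: |V_total| = 123.1 V, ∠V_total = -19.9°.

V_total = 123.1∠-19.9° V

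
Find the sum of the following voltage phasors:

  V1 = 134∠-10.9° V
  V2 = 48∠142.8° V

Step 1 — Convert each phasor to rectangular form:
  V1 = 134·(cos(-10.9°) + j·sin(-10.9°)) = 131.6 - j25.34 V
  V2 = 48·(cos(142.8°) + j·sin(142.8°)) = -38.23 + j29.02 V
Step 2 — Sum components: V_total = 93.35 + j3.682 V.
Step 3 — Convert to polar: |V_total| = 93.42 V, ∠V_total = 2.3°.

V_total = 93.42∠2.3° V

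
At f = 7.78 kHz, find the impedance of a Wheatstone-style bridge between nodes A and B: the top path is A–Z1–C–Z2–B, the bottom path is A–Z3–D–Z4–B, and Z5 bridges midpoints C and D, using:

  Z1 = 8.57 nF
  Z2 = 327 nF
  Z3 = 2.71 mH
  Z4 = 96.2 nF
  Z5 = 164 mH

Step 1 — Angular frequency: ω = 2π·f = 2π·7780 = 4.888e+04 rad/s.
Step 2 — Component impedances:
  Z1: Z = 1/(jωC) = -j/(ω·C) = 0 - j2387 Ω
  Z2: Z = 1/(jωC) = -j/(ω·C) = 0 - j62.56 Ω
  Z3: Z = jωL = j·4.888e+04·0.00271 = 0 + j132.5 Ω
  Z4: Z = 1/(jωC) = -j/(ω·C) = 0 - j212.7 Ω
  Z5: Z = jωL = j·4.888e+04·0.164 = 0 + j8017 Ω
Step 3 — Bridge requires nodal analysis (the Z5 bridge couples midpoints C and D, so the two paths cannot be reduced to a simple series/parallel combination). Setting node B to ground and injecting 1 A at node A, the 3-node admittance system at A, C, D solves to V_A = Z_AB = 0 - j82.99 Ω = 82.99∠-90.0° Ω.

Z = 0 - j82.99 Ω = 82.99∠-90.0° Ω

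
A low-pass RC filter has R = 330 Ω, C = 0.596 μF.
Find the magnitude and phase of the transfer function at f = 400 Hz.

Step 1 — Angular frequency: ω = 2π·400 = 2513 rad/s.
Step 2 — Transfer function: H(jω) = 1/(1 + jωRC).
Step 3 — Denominator: 1 + jωRC = 1 + j·2513·330·5.96e-07 = 1 + j0.4943.
Step 4 — H = 0.8036 - j0.3972.
Step 5 — Magnitude: |H| = 0.8965 (-0.9 dB); phase: φ = -26.3°.

|H| = 0.8965 (-0.9 dB), φ = -26.3°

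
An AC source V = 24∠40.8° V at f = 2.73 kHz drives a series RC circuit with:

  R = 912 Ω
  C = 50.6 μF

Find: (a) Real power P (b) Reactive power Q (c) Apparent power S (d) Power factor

Step 1 — Angular frequency: ω = 2π·f = 2π·2730 = 1.715e+04 rad/s.
Step 2 — Component impedances:
  R: Z = R = 912 Ω
  C: Z = 1/(jωC) = -j/(ω·C) = 0 - j1.152 Ω
Step 3 — Series combination: Z_total = R + C = 912 - j1.152 Ω = 912∠-0.1° Ω.
Step 4 — Source phasor: V = 24∠40.8° V = 18.17 + j15.68 V.
Step 5 — Current: I = V / Z = 0.0199 + j0.01722 A = 0.02632∠40.9° A.
Step 6 — Complex power: S = V·I* = 0.6316 - j0.0007979 VA.
Step 7 — Real power: P = Re(S) = 0.6316 W.
Step 8 — Reactive power: Q = Im(S) = -0.0007979 VAR.
Step 9 — Apparent power: |S| = 0.6316 VA.
Step 10 — Power factor: PF = P/|S| = 1 (leading).

(a) P = 0.6316 W  (b) Q = -0.0007979 VAR  (c) S = 0.6316 VA  (d) PF = 1 (leading)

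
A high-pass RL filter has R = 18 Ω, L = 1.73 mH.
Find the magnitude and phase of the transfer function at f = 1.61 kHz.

Step 1 — Angular frequency: ω = 2π·1610 = 1.012e+04 rad/s.
Step 2 — Transfer function: H(jω) = jωL/(R + jωL).
Step 3 — Numerator jωL = j·17.5; denominator R + jωL = 18 + j17.5.
Step 4 — H = 0.4859 + j0.4998.
Step 5 — Magnitude: |H| = 0.6971 (-3.1 dB); phase: φ = 45.8°.

|H| = 0.6971 (-3.1 dB), φ = 45.8°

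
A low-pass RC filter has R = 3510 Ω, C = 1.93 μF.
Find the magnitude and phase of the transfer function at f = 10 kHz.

Step 1 — Angular frequency: ω = 2π·1e+04 = 6.283e+04 rad/s.
Step 2 — Transfer function: H(jω) = 1/(1 + jωRC).
Step 3 — Denominator: 1 + jωRC = 1 + j·6.283e+04·3510·1.93e-06 = 1 + j425.6.
Step 4 — H = 5.52e-06 - j0.002349.
Step 5 — Magnitude: |H| = 0.002349 (-52.6 dB); phase: φ = -89.9°.

|H| = 0.002349 (-52.6 dB), φ = -89.9°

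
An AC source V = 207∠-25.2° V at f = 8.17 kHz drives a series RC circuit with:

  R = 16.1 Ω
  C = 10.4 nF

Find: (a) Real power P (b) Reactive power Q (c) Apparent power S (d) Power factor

Step 1 — Angular frequency: ω = 2π·f = 2π·8170 = 5.133e+04 rad/s.
Step 2 — Component impedances:
  R: Z = R = 16.1 Ω
  C: Z = 1/(jωC) = -j/(ω·C) = 0 - j1873 Ω
Step 3 — Series combination: Z_total = R + C = 16.1 - j1873 Ω = 1873∠-89.5° Ω.
Step 4 — Source phasor: V = 207∠-25.2° V = 187.3 - j88.14 V.
Step 5 — Current: I = V / Z = 0.04791 + j0.09958 A = 0.1105∠64.3° A.
Step 6 — Complex power: S = V·I* = 0.1966 - j22.87 VA.
Step 7 — Real power: P = Re(S) = 0.1966 W.
Step 8 — Reactive power: Q = Im(S) = -22.87 VAR.
Step 9 — Apparent power: |S| = 22.87 VA.
Step 10 — Power factor: PF = P/|S| = 0.008595 (leading).

(a) P = 0.1966 W  (b) Q = -22.87 VAR  (c) S = 22.87 VA  (d) PF = 0.008595 (leading)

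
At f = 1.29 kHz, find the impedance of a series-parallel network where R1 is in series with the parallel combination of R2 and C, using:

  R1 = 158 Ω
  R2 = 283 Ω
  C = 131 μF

Step 1 — Angular frequency: ω = 2π·f = 2π·1290 = 8105 rad/s.
Step 2 — Component impedances:
  R1: Z = R = 158 Ω
  R2: Z = R = 283 Ω
  C: Z = 1/(jωC) = -j/(ω·C) = 0 - j0.9418 Ω
Step 3 — Parallel branch: R2 || C = 1/(1/R2 + 1/C) = 0.003134 - j0.9418 Ω.
Step 4 — Series with R1: Z_total = R1 + (R2 || C) = 158 - j0.9418 Ω = 158∠-0.3° Ω.

Z = 158 - j0.9418 Ω = 158∠-0.3° Ω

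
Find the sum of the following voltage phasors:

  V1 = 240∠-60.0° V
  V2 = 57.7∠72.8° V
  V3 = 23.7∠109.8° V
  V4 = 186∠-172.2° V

Step 1 — Convert each phasor to rectangular form:
  V1 = 240·(cos(-60.0°) + j·sin(-60.0°)) = 120 - j207.8 V
  V2 = 57.7·(cos(72.8°) + j·sin(72.8°)) = 17.06 + j55.12 V
  V3 = 23.7·(cos(109.8°) + j·sin(109.8°)) = -8.028 + j22.3 V
  V4 = 186·(cos(-172.2°) + j·sin(-172.2°)) = -184.3 - j25.24 V
Step 2 — Sum components: V_total = -55.24 - j155.7 V.
Step 3 — Convert to polar: |V_total| = 165.2 V, ∠V_total = -109.5°.

V_total = 165.2∠-109.5° V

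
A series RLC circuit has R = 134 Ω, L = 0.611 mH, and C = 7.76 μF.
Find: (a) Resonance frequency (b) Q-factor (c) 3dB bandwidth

Step 1 — Resonance: ω₀ = 1/√(LC) = 1/√(0.000611·7.76e-06) = 1.452e+04 rad/s.
Step 2 — f₀ = ω₀/(2π) = 2311 Hz.
Step 3 — Series Q: Q = ω₀L/R = 1.452e+04·0.000611/134 = 0.06622.
Step 4 — Bandwidth: Δω = ω₀/Q = 2.193e+05 rad/s; BW = Δω/(2π) = 3.49e+04 Hz.

(a) f₀ = 2311 Hz  (b) Q = 0.06622  (c) BW = 3.49e+04 Hz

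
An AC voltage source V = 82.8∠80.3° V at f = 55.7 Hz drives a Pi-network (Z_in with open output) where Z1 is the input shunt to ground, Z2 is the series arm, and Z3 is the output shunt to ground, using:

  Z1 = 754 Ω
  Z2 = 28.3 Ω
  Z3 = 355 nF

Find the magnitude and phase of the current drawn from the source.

Step 1 — Angular frequency: ω = 2π·f = 2π·55.7 = 350 rad/s.
Step 2 — Component impedances:
  Z1: Z = R = 754 Ω
  Z2: Z = R = 28.3 Ω
  Z3: Z = 1/(jωC) = -j/(ω·C) = 0 - j8049 Ω
Step 3 — With open output, the series arm Z2 and the output shunt Z3 appear in series to ground: Z2 + Z3 = 28.3 - j8049 Ω.
Step 4 — Parallel with input shunt Z1: Z_in = Z1 || (Z2 + Z3) = 747.2 - j69.97 Ω = 750.5∠-5.3° Ω.
Step 5 — Source phasor: V = 82.8∠80.3° V = 13.95 + j81.62 V.
Step 6 — Ohm's law: I = V / Z_total = (13.95 + j81.62) / (747.2 - j69.97) = 0.008369 + j0.11 A.
Step 7 — Convert to polar: |I| = 0.1103 A, ∠I = 85.6°.

I = 0.1103∠85.6° A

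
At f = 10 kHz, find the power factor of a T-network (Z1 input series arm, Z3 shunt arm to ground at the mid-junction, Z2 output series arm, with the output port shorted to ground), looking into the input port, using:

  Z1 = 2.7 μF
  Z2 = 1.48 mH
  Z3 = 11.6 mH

Step 1 — Angular frequency: ω = 2π·f = 2π·1e+04 = 6.283e+04 rad/s.
Step 2 — Component impedances:
  Z1: Z = 1/(jωC) = -j/(ω·C) = 0 - j5.895 Ω
  Z2: Z = jωL = j·6.283e+04·0.00148 = 0 + j92.99 Ω
  Z3: Z = jωL = j·6.283e+04·0.0116 = 0 + j728.8 Ω
Step 3 — With the output port shorted to ground, the output series arm Z2 runs from the junction to ground; the shunt arm Z3 also runs from the junction to ground. They appear in parallel: Z3 || Z2 = 0 + j82.47 Ω.
Step 4 — Series with input arm Z1: Z_in = Z1 + (Z3 || Z2) = 0 + j76.57 Ω = 76.57∠90.0° Ω.
Step 5 — Power factor: PF = cos(φ) = Re(Z)/|Z| = 0/76.57 = 0.
Step 6 — Type: Im(Z) = 76.57 ⇒ lagging (phase φ = 90.0°).

PF = 0 (lagging, φ = 90.0°)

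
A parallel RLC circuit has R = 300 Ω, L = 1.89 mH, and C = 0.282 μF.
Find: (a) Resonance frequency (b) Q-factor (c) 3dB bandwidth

Step 1 — Resonance: ω₀ = 1/√(LC) = 1/√(0.00189·2.82e-07) = 4.332e+04 rad/s.
Step 2 — f₀ = ω₀/(2π) = 6894 Hz.
Step 3 — Parallel Q: Q = R/(ω₀L) = 300/(4.332e+04·0.00189) = 3.665.
Step 4 — Bandwidth: Δω = ω₀/Q = 1.182e+04 rad/s; BW = Δω/(2π) = 1881 Hz.

(a) f₀ = 6894 Hz  (b) Q = 3.665  (c) BW = 1881 Hz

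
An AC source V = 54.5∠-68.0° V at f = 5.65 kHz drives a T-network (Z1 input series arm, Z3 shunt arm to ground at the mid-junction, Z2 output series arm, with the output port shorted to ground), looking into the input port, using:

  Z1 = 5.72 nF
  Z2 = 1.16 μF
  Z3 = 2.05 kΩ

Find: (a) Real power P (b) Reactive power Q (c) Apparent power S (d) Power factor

Step 1 — Angular frequency: ω = 2π·f = 2π·5650 = 3.55e+04 rad/s.
Step 2 — Component impedances:
  Z1: Z = 1/(jωC) = -j/(ω·C) = 0 - j4925 Ω
  Z2: Z = 1/(jωC) = -j/(ω·C) = 0 - j24.28 Ω
  Z3: Z = R = 2050 Ω
Step 3 — With the output port shorted to ground, the output series arm Z2 runs from the junction to ground; the shunt arm Z3 also runs from the junction to ground. They appear in parallel: Z3 || Z2 = 0.2876 - j24.28 Ω.
Step 4 — Series with input arm Z1: Z_in = Z1 + (Z3 || Z2) = 0.2876 - j4949 Ω = 4949∠-90.0° Ω.
Step 5 — Source phasor: V = 54.5∠-68.0° V = 20.42 - j50.53 V.
Step 6 — Current: I = V / Z = 0.01021 + j0.004125 A = 0.01101∠22.0° A.
Step 7 — Complex power: S = V·I* = 3.488e-05 - j0.6002 VA.
Step 8 — Real power: P = Re(S) = 3.488e-05 W.
Step 9 — Reactive power: Q = Im(S) = -0.6002 VAR.
Step 10 — Apparent power: |S| = 0.6002 VA.
Step 11 — Power factor: PF = P/|S| = 5.812e-05 (leading).

(a) P = 3.488e-05 W  (b) Q = -0.6002 VAR  (c) S = 0.6002 VA  (d) PF = 5.812e-05 (leading)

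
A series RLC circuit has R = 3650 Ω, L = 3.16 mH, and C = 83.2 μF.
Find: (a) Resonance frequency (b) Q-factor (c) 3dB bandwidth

Step 1 — Resonance condition Im(Z)=0 gives ω₀ = 1/√(LC).
Step 2 — ω₀ = 1/√(0.00316·8.32e-05) = 1950 rad/s.
Step 3 — f₀ = ω₀/(2π) = 310.4 Hz.
Step 4 — Series Q: Q = ω₀L/R = 1950·0.00316/3650 = 0.001688.
Step 5 — 3dB bandwidth: Δω = ω₀/Q = 1.155e+06 rad/s; BW = Δω/(2π) = 1.838e+05 Hz.

(a) f₀ = 310.4 Hz  (b) Q = 0.001688  (c) BW = 1.838e+05 Hz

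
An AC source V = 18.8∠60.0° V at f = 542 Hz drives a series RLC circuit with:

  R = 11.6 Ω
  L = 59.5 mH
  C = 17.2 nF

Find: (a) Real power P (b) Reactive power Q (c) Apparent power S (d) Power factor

Step 1 — Angular frequency: ω = 2π·f = 2π·542 = 3405 rad/s.
Step 2 — Component impedances:
  R: Z = R = 11.6 Ω
  L: Z = jωL = j·3405·0.0595 = 0 + j202.6 Ω
  C: Z = 1/(jωC) = -j/(ω·C) = 0 - j1.707e+04 Ω
Step 3 — Series combination: Z_total = R + L + C = 11.6 - j1.687e+04 Ω = 1.687e+04∠-90.0° Ω.
Step 4 — Source phasor: V = 18.8∠60.0° V = 9.4 + j16.28 V.
Step 5 — Current: I = V / Z = -0.0009647 + j0.0005579 A = 0.001114∠150.0° A.
Step 6 — Complex power: S = V·I* = 1.441e-05 - j0.02095 VA.
Step 7 — Real power: P = Re(S) = 1.441e-05 W.
Step 8 — Reactive power: Q = Im(S) = -0.02095 VAR.
Step 9 — Apparent power: |S| = 0.02095 VA.
Step 10 — Power factor: PF = P/|S| = 0.0006876 (leading).

(a) P = 1.441e-05 W  (b) Q = -0.02095 VAR  (c) S = 0.02095 VA  (d) PF = 0.0006876 (leading)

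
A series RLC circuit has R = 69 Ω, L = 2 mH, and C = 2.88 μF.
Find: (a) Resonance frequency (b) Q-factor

Step 1 — Resonance condition Im(Z)=0 gives ω₀ = 1/√(LC).
Step 2 — ω₀ = 1/√(0.002·2.88e-06) = 1.318e+04 rad/s.
Step 3 — f₀ = ω₀/(2π) = 2097 Hz.
Step 4 — Series Q: Q = ω₀L/R = 1.318e+04·0.002/69 = 0.3819.

(a) f₀ = 2097 Hz  (b) Q = 0.3819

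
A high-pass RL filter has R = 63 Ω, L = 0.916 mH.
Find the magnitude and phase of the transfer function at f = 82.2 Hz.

Step 1 — Angular frequency: ω = 2π·82.2 = 516.5 rad/s.
Step 2 — Transfer function: H(jω) = jωL/(R + jωL).
Step 3 — Numerator jωL = j·0.4731; denominator R + jωL = 63 + j0.4731.
Step 4 — H = 5.639e-05 + j0.007509.
Step 5 — Magnitude: |H| = 0.007509 (-42.5 dB); phase: φ = 89.6°.

|H| = 0.007509 (-42.5 dB), φ = 89.6°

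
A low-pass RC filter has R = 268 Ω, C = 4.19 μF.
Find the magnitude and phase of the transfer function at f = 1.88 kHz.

Step 1 — Angular frequency: ω = 2π·1880 = 1.181e+04 rad/s.
Step 2 — Transfer function: H(jω) = 1/(1 + jωRC).
Step 3 — Denominator: 1 + jωRC = 1 + j·1.181e+04·268·4.19e-06 = 1 + j13.26.
Step 4 — H = 0.005652 - j0.07496.
Step 5 — Magnitude: |H| = 0.07518 (-22.5 dB); phase: φ = -85.7°.

|H| = 0.07518 (-22.5 dB), φ = -85.7°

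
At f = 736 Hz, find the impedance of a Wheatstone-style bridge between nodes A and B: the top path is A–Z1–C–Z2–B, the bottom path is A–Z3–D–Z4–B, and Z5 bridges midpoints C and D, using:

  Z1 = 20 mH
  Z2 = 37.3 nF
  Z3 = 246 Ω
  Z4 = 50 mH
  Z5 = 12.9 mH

Step 1 — Angular frequency: ω = 2π·f = 2π·736 = 4624 rad/s.
Step 2 — Component impedances:
  Z1: Z = jωL = j·4624·0.02 = 0 + j92.49 Ω
  Z2: Z = 1/(jωC) = -j/(ω·C) = 0 - j5797 Ω
  Z3: Z = R = 246 Ω
  Z4: Z = jωL = j·4624·0.05 = 0 + j231.2 Ω
  Z5: Z = jωL = j·4624·0.0129 = 0 + j59.66 Ω
Step 3 — Bridge requires nodal analysis (the Z5 bridge couples midpoints C and D, so the two paths cannot be reduced to a simple series/parallel combination). Setting node B to ground and injecting 1 A at node A, the 3-node admittance system at A, C, D solves to V_A = Z_AB = 70.74 + j354.8 Ω = 361.8∠78.7° Ω.

Z = 70.74 + j354.8 Ω = 361.8∠78.7° Ω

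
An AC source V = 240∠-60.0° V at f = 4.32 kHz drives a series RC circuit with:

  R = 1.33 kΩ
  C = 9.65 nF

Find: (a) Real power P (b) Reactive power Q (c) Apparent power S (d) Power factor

Step 1 — Angular frequency: ω = 2π·f = 2π·4320 = 2.714e+04 rad/s.
Step 2 — Component impedances:
  R: Z = R = 1330 Ω
  C: Z = 1/(jωC) = -j/(ω·C) = 0 - j3818 Ω
Step 3 — Series combination: Z_total = R + C = 1330 - j3818 Ω = 4043∠-70.8° Ω.
Step 4 — Source phasor: V = 240∠-60.0° V = 120 - j207.8 V.
Step 5 — Current: I = V / Z = 0.05831 + j0.01112 A = 0.05936∠10.8° A.
Step 6 — Complex power: S = V·I* = 4.687 - j13.45 VA.
Step 7 — Real power: P = Re(S) = 4.687 W.
Step 8 — Reactive power: Q = Im(S) = -13.45 VAR.
Step 9 — Apparent power: |S| = 14.25 VA.
Step 10 — Power factor: PF = P/|S| = 0.329 (leading).

(a) P = 4.687 W  (b) Q = -13.45 VAR  (c) S = 14.25 VA  (d) PF = 0.329 (leading)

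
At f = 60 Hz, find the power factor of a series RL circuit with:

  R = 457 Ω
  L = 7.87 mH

Step 1 — Angular frequency: ω = 2π·f = 2π·60 = 377 rad/s.
Step 2 — Component impedances:
  R: Z = R = 457 Ω
  L: Z = jωL = j·377·0.00787 = 0 + j2.967 Ω
Step 3 — Series combination: Z_total = R + L = 457 + j2.967 Ω = 457∠0.4° Ω.
Step 4 — Power factor: PF = cos(φ) = Re(Z)/|Z| = 457/457 = 1.
Step 5 — Type: Im(Z) = 2.967 ⇒ lagging (phase φ = 0.4°).

PF = 1 (lagging, φ = 0.4°)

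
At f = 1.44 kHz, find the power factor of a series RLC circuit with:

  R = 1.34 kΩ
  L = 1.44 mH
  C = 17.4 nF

Step 1 — Angular frequency: ω = 2π·f = 2π·1440 = 9048 rad/s.
Step 2 — Component impedances:
  R: Z = R = 1340 Ω
  L: Z = jωL = j·9048·0.00144 = 0 + j13.03 Ω
  C: Z = 1/(jωC) = -j/(ω·C) = 0 - j6352 Ω
Step 3 — Series combination: Z_total = R + L + C = 1340 - j6339 Ω = 6479∠-78.1° Ω.
Step 4 — Power factor: PF = cos(φ) = Re(Z)/|Z| = 1340/6479 = 0.2068.
Step 5 — Type: Im(Z) = -6339 ⇒ leading (phase φ = -78.1°).

PF = 0.2068 (leading, φ = -78.1°)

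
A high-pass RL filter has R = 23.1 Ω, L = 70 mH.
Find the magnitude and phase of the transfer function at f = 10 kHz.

Step 1 — Angular frequency: ω = 2π·1e+04 = 6.283e+04 rad/s.
Step 2 — Transfer function: H(jω) = jωL/(R + jωL).
Step 3 — Numerator jωL = j·4398; denominator R + jωL = 23.1 + j4398.
Step 4 — H = 1 + j0.005252.
Step 5 — Magnitude: |H| = 1 (-0.0 dB); phase: φ = 0.3°.

|H| = 1 (-0.0 dB), φ = 0.3°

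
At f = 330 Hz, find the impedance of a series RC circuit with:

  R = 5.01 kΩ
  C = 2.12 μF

Step 1 — Angular frequency: ω = 2π·f = 2π·330 = 2073 rad/s.
Step 2 — Component impedances:
  R: Z = R = 5010 Ω
  C: Z = 1/(jωC) = -j/(ω·C) = 0 - j227.5 Ω
Step 3 — Series combination: Z_total = R + C = 5010 - j227.5 Ω = 5015∠-2.6° Ω.

Z = 5010 - j227.5 Ω = 5015∠-2.6° Ω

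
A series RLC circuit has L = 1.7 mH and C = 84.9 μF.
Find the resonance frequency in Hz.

Step 1 — Resonance condition Im(Z)=0 gives ω₀ = 1/√(LC).
Step 2 — ω₀ = 1/√(0.0017·8.49e-05) = 2632 rad/s.
Step 3 — f₀ = ω₀/(2π) = 418.9 Hz.

f₀ = 418.9 Hz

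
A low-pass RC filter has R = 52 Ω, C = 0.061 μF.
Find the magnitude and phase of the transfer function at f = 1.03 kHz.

Step 1 — Angular frequency: ω = 2π·1030 = 6472 rad/s.
Step 2 — Transfer function: H(jω) = 1/(1 + jωRC).
Step 3 — Denominator: 1 + jωRC = 1 + j·6472·52·6.1e-08 = 1 + j0.02053.
Step 4 — H = 0.9996 - j0.02052.
Step 5 — Magnitude: |H| = 0.9998 (-0.0 dB); phase: φ = -1.2°.

|H| = 0.9998 (-0.0 dB), φ = -1.2°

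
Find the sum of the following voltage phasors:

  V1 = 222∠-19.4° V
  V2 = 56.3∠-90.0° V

Step 1 — Convert each phasor to rectangular form:
  V1 = 222·(cos(-19.4°) + j·sin(-19.4°)) = 209.4 - j73.74 V
  V2 = 56.3·(cos(-90.0°) + j·sin(-90.0°)) = 0 - j56.3 V
Step 2 — Sum components: V_total = 209.4 - j130 V.
Step 3 — Convert to polar: |V_total| = 246.5 V, ∠V_total = -31.8°.

V_total = 246.5∠-31.8° V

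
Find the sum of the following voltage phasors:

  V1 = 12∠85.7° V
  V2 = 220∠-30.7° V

Step 1 — Convert each phasor to rectangular form:
  V1 = 12·(cos(85.7°) + j·sin(85.7°)) = 0.8997 + j11.97 V
  V2 = 220·(cos(-30.7°) + j·sin(-30.7°)) = 189.2 - j112.3 V
Step 2 — Sum components: V_total = 190.1 - j100.4 V.
Step 3 — Convert to polar: |V_total| = 214.9 V, ∠V_total = -27.8°.

V_total = 214.9∠-27.8° V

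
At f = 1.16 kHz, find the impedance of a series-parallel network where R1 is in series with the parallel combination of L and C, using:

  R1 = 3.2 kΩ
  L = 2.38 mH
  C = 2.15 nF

Step 1 — Angular frequency: ω = 2π·f = 2π·1160 = 7288 rad/s.
Step 2 — Component impedances:
  R1: Z = R = 3200 Ω
  L: Z = jωL = j·7288·0.00238 = 0 + j17.35 Ω
  C: Z = 1/(jωC) = -j/(ω·C) = 0 - j6.382e+04 Ω
Step 3 — Parallel branch: L || C = 1/(1/L + 1/C) = 0 + j17.35 Ω.
Step 4 — Series with R1: Z_total = R1 + (L || C) = 3200 + j17.35 Ω = 3200∠0.3° Ω.

Z = 3200 + j17.35 Ω = 3200∠0.3° Ω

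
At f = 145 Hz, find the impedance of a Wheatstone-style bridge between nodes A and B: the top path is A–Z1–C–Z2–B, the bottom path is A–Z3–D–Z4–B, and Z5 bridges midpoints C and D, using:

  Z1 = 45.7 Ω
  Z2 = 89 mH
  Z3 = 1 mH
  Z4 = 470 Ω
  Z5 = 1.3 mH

Step 1 — Angular frequency: ω = 2π·f = 2π·145 = 911.1 rad/s.
Step 2 — Component impedances:
  Z1: Z = R = 45.7 Ω
  Z2: Z = jωL = j·911.1·0.089 = 0 + j81.08 Ω
  Z3: Z = jωL = j·911.1·0.001 = 0 + j0.9111 Ω
  Z4: Z = R = 470 Ω
  Z5: Z = jωL = j·911.1·0.0013 = 0 + j1.184 Ω
Step 3 — Bridge requires nodal analysis (the Z5 bridge couples midpoints C and D, so the two paths cannot be reduced to a simple series/parallel combination). Setting node B to ground and injecting 1 A at node A, the 3-node admittance system at A, C, D solves to V_A = Z_AB = 14.06 + j80.71 Ω = 81.93∠80.1° Ω.

Z = 14.06 + j80.71 Ω = 81.93∠80.1° Ω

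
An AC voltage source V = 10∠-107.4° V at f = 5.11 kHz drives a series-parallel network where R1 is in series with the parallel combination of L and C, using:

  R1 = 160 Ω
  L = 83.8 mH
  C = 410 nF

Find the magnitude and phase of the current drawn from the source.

Step 1 — Angular frequency: ω = 2π·f = 2π·5110 = 3.211e+04 rad/s.
Step 2 — Component impedances:
  R1: Z = R = 160 Ω
  L: Z = jωL = j·3.211e+04·0.0838 = 0 + j2691 Ω
  C: Z = 1/(jωC) = -j/(ω·C) = 0 - j75.97 Ω
Step 3 — Parallel branch: L || C = 1/(1/L + 1/C) = 0 - j78.17 Ω.
Step 4 — Series with R1: Z_total = R1 + (L || C) = 160 - j78.17 Ω = 178.1∠-26.0° Ω.
Step 5 — Source phasor: V = 10∠-107.4° V = -2.99 - j9.542 V.
Step 6 — Ohm's law: I = V / Z_total = (-2.99 - j9.542) / (160 - j78.17) = 0.008435 - j0.05552 A.
Step 7 — Convert to polar: |I| = 0.05616 A, ∠I = -81.4°.

I = 0.05616∠-81.4° A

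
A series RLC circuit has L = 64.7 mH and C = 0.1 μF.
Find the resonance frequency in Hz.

Step 1 — Resonance condition Im(Z)=0 gives ω₀ = 1/√(LC).
Step 2 — ω₀ = 1/√(0.0647·1e-07) = 1.243e+04 rad/s.
Step 3 — f₀ = ω₀/(2π) = 1979 Hz.

f₀ = 1979 Hz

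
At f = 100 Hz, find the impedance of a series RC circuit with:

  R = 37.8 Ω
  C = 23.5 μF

Step 1 — Angular frequency: ω = 2π·f = 2π·100 = 628.3 rad/s.
Step 2 — Component impedances:
  R: Z = R = 37.8 Ω
  C: Z = 1/(jωC) = -j/(ω·C) = 0 - j67.73 Ω
Step 3 — Series combination: Z_total = R + C = 37.8 - j67.73 Ω = 77.56∠-60.8° Ω.

Z = 37.8 - j67.73 Ω = 77.56∠-60.8° Ω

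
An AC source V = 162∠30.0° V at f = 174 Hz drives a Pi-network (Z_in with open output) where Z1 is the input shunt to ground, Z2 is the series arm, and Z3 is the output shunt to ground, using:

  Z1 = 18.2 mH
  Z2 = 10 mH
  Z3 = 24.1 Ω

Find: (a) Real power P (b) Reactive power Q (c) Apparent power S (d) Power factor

Step 1 — Angular frequency: ω = 2π·f = 2π·174 = 1093 rad/s.
Step 2 — Component impedances:
  Z1: Z = jωL = j·1093·0.0182 = 0 + j19.9 Ω
  Z2: Z = jωL = j·1093·0.01 = 0 + j10.93 Ω
  Z3: Z = R = 24.1 Ω
Step 3 — With open output, the series arm Z2 and the output shunt Z3 appear in series to ground: Z2 + Z3 = 24.1 + j10.93 Ω.
Step 4 — Parallel with input shunt Z1: Z_in = Z1 || (Z2 + Z3) = 6.231 + j11.93 Ω = 13.46∠62.4° Ω.
Step 5 — Source phasor: V = 162∠30.0° V = 140.3 + j81 V.
Step 6 — Current: I = V / Z = 10.16 - j6.454 A = 12.04∠-32.4° A.
Step 7 — Complex power: S = V·I* = 903.1 + j1729 VA.
Step 8 — Real power: P = Re(S) = 903.1 W.
Step 9 — Reactive power: Q = Im(S) = 1729 VAR.
Step 10 — Apparent power: |S| = 1950 VA.
Step 11 — Power factor: PF = P/|S| = 0.4631 (lagging).

(a) P = 903.1 W  (b) Q = 1729 VAR  (c) S = 1950 VA  (d) PF = 0.4631 (lagging)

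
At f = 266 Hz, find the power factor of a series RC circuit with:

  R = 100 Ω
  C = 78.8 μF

Step 1 — Angular frequency: ω = 2π·f = 2π·266 = 1671 rad/s.
Step 2 — Component impedances:
  R: Z = R = 100 Ω
  C: Z = 1/(jωC) = -j/(ω·C) = 0 - j7.593 Ω
Step 3 — Series combination: Z_total = R + C = 100 - j7.593 Ω = 100.3∠-4.3° Ω.
Step 4 — Power factor: PF = cos(φ) = Re(Z)/|Z| = 100/100.29 = 0.9971.
Step 5 — Type: Im(Z) = -7.593 ⇒ leading (phase φ = -4.3°).

PF = 0.9971 (leading, φ = -4.3°)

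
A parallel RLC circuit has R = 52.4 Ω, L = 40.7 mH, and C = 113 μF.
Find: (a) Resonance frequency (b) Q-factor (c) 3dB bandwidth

Step 1 — Resonance: ω₀ = 1/√(LC) = 1/√(0.0407·0.000113) = 466.3 rad/s.
Step 2 — f₀ = ω₀/(2π) = 74.21 Hz.
Step 3 — Parallel Q: Q = R/(ω₀L) = 52.4/(466.3·0.0407) = 2.761.
Step 4 — Bandwidth: Δω = ω₀/Q = 168.9 rad/s; BW = Δω/(2π) = 26.88 Hz.

(a) f₀ = 74.21 Hz  (b) Q = 2.761  (c) BW = 26.88 Hz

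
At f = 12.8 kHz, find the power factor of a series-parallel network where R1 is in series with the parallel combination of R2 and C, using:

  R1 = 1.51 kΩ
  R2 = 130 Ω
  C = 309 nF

Step 1 — Angular frequency: ω = 2π·f = 2π·1.28e+04 = 8.042e+04 rad/s.
Step 2 — Component impedances:
  R1: Z = R = 1510 Ω
  R2: Z = R = 130 Ω
  C: Z = 1/(jωC) = -j/(ω·C) = 0 - j40.24 Ω
Step 3 — Parallel branch: R2 || C = 1/(1/R2 + 1/C) = 11.37 - j36.72 Ω.
Step 4 — Series with R1: Z_total = R1 + (R2 || C) = 1521 - j36.72 Ω = 1522∠-1.4° Ω.
Step 5 — Power factor: PF = cos(φ) = Re(Z)/|Z| = 1521.4/1521.8 = 0.9997.
Step 6 — Type: Im(Z) = -36.72 ⇒ leading (phase φ = -1.4°).

PF = 0.9997 (leading, φ = -1.4°)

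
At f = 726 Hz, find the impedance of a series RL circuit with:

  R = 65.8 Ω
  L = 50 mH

Step 1 — Angular frequency: ω = 2π·f = 2π·726 = 4562 rad/s.
Step 2 — Component impedances:
  R: Z = R = 65.8 Ω
  L: Z = jωL = j·4562·0.05 = 0 + j228.1 Ω
Step 3 — Series combination: Z_total = R + L = 65.8 + j228.1 Ω = 237.4∠73.9° Ω.

Z = 65.8 + j228.1 Ω = 237.4∠73.9° Ω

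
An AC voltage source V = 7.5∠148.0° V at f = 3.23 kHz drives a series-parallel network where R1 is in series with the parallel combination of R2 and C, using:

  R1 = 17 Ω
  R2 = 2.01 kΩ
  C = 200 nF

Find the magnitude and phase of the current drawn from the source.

Step 1 — Angular frequency: ω = 2π·f = 2π·3230 = 2.029e+04 rad/s.
Step 2 — Component impedances:
  R1: Z = R = 17 Ω
  R2: Z = R = 2010 Ω
  C: Z = 1/(jωC) = -j/(ω·C) = 0 - j246.4 Ω
Step 3 — Parallel branch: R2 || C = 1/(1/R2 + 1/C) = 29.75 - j242.7 Ω.
Step 4 — Series with R1: Z_total = R1 + (R2 || C) = 46.75 - j242.7 Ω = 247.2∠-79.1° Ω.
Step 5 — Source phasor: V = 7.5∠148.0° V = -6.36 + j3.974 V.
Step 6 — Ohm's law: I = V / Z_total = (-6.36 + j3.974) / (46.75 - j242.7) = -0.02066 - j0.02223 A.
Step 7 — Convert to polar: |I| = 0.03034 A, ∠I = -132.9°.

I = 0.03034∠-132.9° A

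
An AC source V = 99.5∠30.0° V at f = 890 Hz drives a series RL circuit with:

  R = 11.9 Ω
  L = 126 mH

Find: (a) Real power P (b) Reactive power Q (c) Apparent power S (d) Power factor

Step 1 — Angular frequency: ω = 2π·f = 2π·890 = 5592 rad/s.
Step 2 — Component impedances:
  R: Z = R = 11.9 Ω
  L: Z = jωL = j·5592·0.126 = 0 + j704.6 Ω
Step 3 — Series combination: Z_total = R + L = 11.9 + j704.6 Ω = 704.7∠89.0° Ω.
Step 4 — Source phasor: V = 99.5∠30.0° V = 86.17 + j49.75 V.
Step 5 — Current: I = V / Z = 0.07265 - j0.1211 A = 0.1412∠-59.0° A.
Step 6 — Complex power: S = V·I* = 0.2372 + j14.05 VA.
Step 7 — Real power: P = Re(S) = 0.2372 W.
Step 8 — Reactive power: Q = Im(S) = 14.05 VAR.
Step 9 — Apparent power: |S| = 14.05 VA.
Step 10 — Power factor: PF = P/|S| = 0.01689 (lagging).

(a) P = 0.2372 W  (b) Q = 14.05 VAR  (c) S = 14.05 VA  (d) PF = 0.01689 (lagging)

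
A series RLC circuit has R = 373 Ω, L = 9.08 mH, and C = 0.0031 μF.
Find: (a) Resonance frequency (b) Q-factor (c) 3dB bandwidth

Step 1 — Resonance condition Im(Z)=0 gives ω₀ = 1/√(LC).
Step 2 — ω₀ = 1/√(0.00908·3.1e-09) = 1.885e+05 rad/s.
Step 3 — f₀ = ω₀/(2π) = 3e+04 Hz.
Step 4 — Series Q: Q = ω₀L/R = 1.885e+05·0.00908/373 = 4.588.
Step 5 — 3dB bandwidth: Δω = ω₀/Q = 4.108e+04 rad/s; BW = Δω/(2π) = 6538 Hz.

(a) f₀ = 3e+04 Hz  (b) Q = 4.588  (c) BW = 6538 Hz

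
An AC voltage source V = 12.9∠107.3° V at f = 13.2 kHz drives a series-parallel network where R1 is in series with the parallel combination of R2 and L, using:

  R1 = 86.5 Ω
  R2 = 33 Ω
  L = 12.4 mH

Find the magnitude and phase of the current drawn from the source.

Step 1 — Angular frequency: ω = 2π·f = 2π·1.32e+04 = 8.294e+04 rad/s.
Step 2 — Component impedances:
  R1: Z = R = 86.5 Ω
  R2: Z = R = 33 Ω
  L: Z = jωL = j·8.294e+04·0.0124 = 0 + j1028 Ω
Step 3 — Parallel branch: R2 || L = 1/(1/R2 + 1/L) = 32.97 + j1.058 Ω.
Step 4 — Series with R1: Z_total = R1 + (R2 || L) = 119.5 + j1.058 Ω = 119.5∠0.5° Ω.
Step 5 — Source phasor: V = 12.9∠107.3° V = -3.836 + j12.32 V.
Step 6 — Ohm's law: I = V / Z_total = (-3.836 + j12.32) / (119.5 + j1.058) = -0.0312 + j0.1034 A.
Step 7 — Convert to polar: |I| = 0.108 A, ∠I = 106.8°.

I = 0.108∠106.8° A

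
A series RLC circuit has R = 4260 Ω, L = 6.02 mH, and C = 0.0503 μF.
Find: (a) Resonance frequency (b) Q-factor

Step 1 — Resonance condition Im(Z)=0 gives ω₀ = 1/√(LC).
Step 2 — ω₀ = 1/√(0.00602·5.03e-08) = 5.747e+04 rad/s.
Step 3 — f₀ = ω₀/(2π) = 9146 Hz.
Step 4 — Series Q: Q = ω₀L/R = 5.747e+04·0.00602/4260 = 0.08121.

(a) f₀ = 9146 Hz  (b) Q = 0.08121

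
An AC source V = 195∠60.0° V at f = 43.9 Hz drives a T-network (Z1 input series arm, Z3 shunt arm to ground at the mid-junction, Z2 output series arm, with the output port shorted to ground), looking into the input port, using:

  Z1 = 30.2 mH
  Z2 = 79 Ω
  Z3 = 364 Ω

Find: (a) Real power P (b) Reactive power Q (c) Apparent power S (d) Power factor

Step 1 — Angular frequency: ω = 2π·f = 2π·43.9 = 275.8 rad/s.
Step 2 — Component impedances:
  Z1: Z = jωL = j·275.8·0.0302 = 0 + j8.33 Ω
  Z2: Z = R = 79 Ω
  Z3: Z = R = 364 Ω
Step 3 — With the output port shorted to ground, the output series arm Z2 runs from the junction to ground; the shunt arm Z3 also runs from the junction to ground. They appear in parallel: Z3 || Z2 = 64.91 Ω.
Step 4 — Series with input arm Z1: Z_in = Z1 + (Z3 || Z2) = 64.91 + j8.33 Ω = 65.44∠7.3° Ω.
Step 5 — Source phasor: V = 195∠60.0° V = 97.5 + j168.9 V.
Step 6 — Current: I = V / Z = 1.806 + j2.37 A = 2.98∠52.7° A.
Step 7 — Complex power: S = V·I* = 576.3 + j73.96 VA.
Step 8 — Real power: P = Re(S) = 576.3 W.
Step 9 — Reactive power: Q = Im(S) = 73.96 VAR.
Step 10 — Apparent power: |S| = 581 VA.
Step 11 — Power factor: PF = P/|S| = 0.9919 (lagging).

(a) P = 576.3 W  (b) Q = 73.96 VAR  (c) S = 581 VA  (d) PF = 0.9919 (lagging)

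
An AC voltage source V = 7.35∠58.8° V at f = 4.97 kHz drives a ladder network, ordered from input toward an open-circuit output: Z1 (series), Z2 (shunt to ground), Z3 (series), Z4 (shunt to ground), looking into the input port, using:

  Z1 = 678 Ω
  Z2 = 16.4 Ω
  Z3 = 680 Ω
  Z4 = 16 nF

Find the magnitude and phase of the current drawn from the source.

Step 1 — Angular frequency: ω = 2π·f = 2π·4970 = 3.123e+04 rad/s.
Step 2 — Component impedances:
  Z1: Z = R = 678 Ω
  Z2: Z = R = 16.4 Ω
  Z3: Z = R = 680 Ω
  Z4: Z = 1/(jωC) = -j/(ω·C) = 0 - j2001 Ω
Step 3 — Ladder network (open output): work backward from the far end, alternating series and parallel combinations. Z_in = 694.4 - j0.1199 Ω = 694.4∠-0.0° Ω.
Step 4 — Source phasor: V = 7.35∠58.8° V = 3.807 + j6.287 V.
Step 5 — Ohm's law: I = V / Z_total = (3.807 + j6.287) / (694.4 - j0.1199) = 0.005482 + j0.009055 A.
Step 6 — Convert to polar: |I| = 0.01059 A, ∠I = 58.8°.

I = 0.01059∠58.8° A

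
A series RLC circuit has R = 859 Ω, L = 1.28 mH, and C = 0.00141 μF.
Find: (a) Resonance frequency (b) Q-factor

Step 1 — Resonance condition Im(Z)=0 gives ω₀ = 1/√(LC).
Step 2 — ω₀ = 1/√(0.00128·1.41e-09) = 7.444e+05 rad/s.
Step 3 — f₀ = ω₀/(2π) = 1.185e+05 Hz.
Step 4 — Series Q: Q = ω₀L/R = 7.444e+05·0.00128/859 = 1.109.

(a) f₀ = 1.185e+05 Hz  (b) Q = 1.109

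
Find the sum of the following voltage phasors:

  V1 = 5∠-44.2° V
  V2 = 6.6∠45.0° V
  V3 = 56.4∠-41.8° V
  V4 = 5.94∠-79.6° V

Step 1 — Convert each phasor to rectangular form:
  V1 = 5·(cos(-44.2°) + j·sin(-44.2°)) = 3.585 - j3.486 V
  V2 = 6.6·(cos(45.0°) + j·sin(45.0°)) = 4.667 + j4.667 V
  V3 = 56.4·(cos(-41.8°) + j·sin(-41.8°)) = 42.04 - j37.59 V
  V4 = 5.94·(cos(-79.6°) + j·sin(-79.6°)) = 1.072 - j5.842 V
Step 2 — Sum components: V_total = 51.37 - j42.25 V.
Step 3 — Convert to polar: |V_total| = 66.51 V, ∠V_total = -39.4°.

V_total = 66.51∠-39.4° V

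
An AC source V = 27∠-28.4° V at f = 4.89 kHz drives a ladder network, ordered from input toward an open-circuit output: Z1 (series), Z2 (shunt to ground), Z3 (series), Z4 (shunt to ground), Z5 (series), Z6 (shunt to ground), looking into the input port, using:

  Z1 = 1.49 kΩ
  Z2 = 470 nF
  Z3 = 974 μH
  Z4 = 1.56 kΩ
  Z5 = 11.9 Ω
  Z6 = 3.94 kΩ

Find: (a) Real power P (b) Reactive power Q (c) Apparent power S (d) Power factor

Step 1 — Angular frequency: ω = 2π·f = 2π·4890 = 3.072e+04 rad/s.
Step 2 — Component impedances:
  Z1: Z = R = 1490 Ω
  Z2: Z = 1/(jωC) = -j/(ω·C) = 0 - j69.25 Ω
  Z3: Z = jωL = j·3.072e+04·0.000974 = 0 + j29.93 Ω
  Z4: Z = R = 1560 Ω
  Z5: Z = R = 11.9 Ω
  Z6: Z = R = 3940 Ω
Step 3 — Ladder network (open output): work backward from the far end, alternating series and parallel combinations. Z_in = 1494 - j69.1 Ω = 1496∠-2.6° Ω.
Step 4 — Source phasor: V = 27∠-28.4° V = 23.75 - j12.84 V.
Step 5 — Current: I = V / Z = 0.01626 - j0.007842 A = 0.01805∠-25.8° A.
Step 6 — Complex power: S = V·I* = 0.4868 - j0.02251 VA.
Step 7 — Real power: P = Re(S) = 0.4868 W.
Step 8 — Reactive power: Q = Im(S) = -0.02251 VAR.
Step 9 — Apparent power: |S| = 0.4873 VA.
Step 10 — Power factor: PF = P/|S| = 0.9989 (leading).

(a) P = 0.4868 W  (b) Q = -0.02251 VAR  (c) S = 0.4873 VA  (d) PF = 0.9989 (leading)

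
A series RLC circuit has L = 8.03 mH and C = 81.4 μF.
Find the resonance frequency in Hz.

Step 1 — Resonance condition Im(Z)=0 gives ω₀ = 1/√(LC).
Step 2 — ω₀ = 1/√(0.00803·8.14e-05) = 1237 rad/s.
Step 3 — f₀ = ω₀/(2π) = 196.9 Hz.

f₀ = 196.9 Hz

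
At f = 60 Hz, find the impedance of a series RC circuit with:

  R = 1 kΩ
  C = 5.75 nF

Step 1 — Angular frequency: ω = 2π·f = 2π·60 = 377 rad/s.
Step 2 — Component impedances:
  R: Z = R = 1000 Ω
  C: Z = 1/(jωC) = -j/(ω·C) = 0 - j4.613e+05 Ω
Step 3 — Series combination: Z_total = R + C = 1000 - j4.613e+05 Ω = 4.613e+05∠-89.9° Ω.

Z = 1000 - j4.613e+05 Ω = 4.613e+05∠-89.9° Ω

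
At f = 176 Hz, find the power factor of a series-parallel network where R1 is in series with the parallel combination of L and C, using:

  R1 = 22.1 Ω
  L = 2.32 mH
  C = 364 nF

Step 1 — Angular frequency: ω = 2π·f = 2π·176 = 1106 rad/s.
Step 2 — Component impedances:
  R1: Z = R = 22.1 Ω
  L: Z = jωL = j·1106·0.00232 = 0 + j2.566 Ω
  C: Z = 1/(jωC) = -j/(ω·C) = 0 - j2484 Ω
Step 3 — Parallel branch: L || C = 1/(1/L + 1/C) = 0 + j2.568 Ω.
Step 4 — Series with R1: Z_total = R1 + (L || C) = 22.1 + j2.568 Ω = 22.25∠6.6° Ω.
Step 5 — Power factor: PF = cos(φ) = Re(Z)/|Z| = 22.1/22.25 = 0.9933.
Step 6 — Type: Im(Z) = 2.568 ⇒ lagging (phase φ = 6.6°).

PF = 0.9933 (lagging, φ = 6.6°)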